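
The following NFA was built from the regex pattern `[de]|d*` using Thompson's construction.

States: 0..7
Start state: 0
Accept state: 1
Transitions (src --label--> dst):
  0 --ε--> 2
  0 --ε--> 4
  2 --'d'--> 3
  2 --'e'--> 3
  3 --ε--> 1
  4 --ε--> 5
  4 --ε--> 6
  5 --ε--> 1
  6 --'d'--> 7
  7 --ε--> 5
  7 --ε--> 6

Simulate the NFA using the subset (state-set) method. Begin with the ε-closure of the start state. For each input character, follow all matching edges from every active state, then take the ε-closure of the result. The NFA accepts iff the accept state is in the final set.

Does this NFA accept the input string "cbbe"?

Answer: REJECT

Steps:
start: ε-closure({0}) = {0,1,2,4,5,6}
'c' @ 1: {}  — no active states
rest 'bbe' ignored (set empty)
after full input: {}  (accept=1 not in)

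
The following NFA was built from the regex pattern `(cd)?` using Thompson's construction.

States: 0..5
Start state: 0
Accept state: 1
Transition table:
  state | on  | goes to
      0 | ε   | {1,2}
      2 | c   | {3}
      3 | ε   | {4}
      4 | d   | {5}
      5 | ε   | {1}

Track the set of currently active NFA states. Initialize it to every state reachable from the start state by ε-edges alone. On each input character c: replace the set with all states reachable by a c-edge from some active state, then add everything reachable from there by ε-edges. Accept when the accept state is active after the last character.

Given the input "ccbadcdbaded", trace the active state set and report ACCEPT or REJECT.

S₀ = ε-closure({0}) = {0,1,2}
'c' @ 1: {3,4}
'c' @ 2: {}  — no active states
rest 'badcdbaded' ignored (set empty)
final: {}; accept 1 not in set

Answer: REJECT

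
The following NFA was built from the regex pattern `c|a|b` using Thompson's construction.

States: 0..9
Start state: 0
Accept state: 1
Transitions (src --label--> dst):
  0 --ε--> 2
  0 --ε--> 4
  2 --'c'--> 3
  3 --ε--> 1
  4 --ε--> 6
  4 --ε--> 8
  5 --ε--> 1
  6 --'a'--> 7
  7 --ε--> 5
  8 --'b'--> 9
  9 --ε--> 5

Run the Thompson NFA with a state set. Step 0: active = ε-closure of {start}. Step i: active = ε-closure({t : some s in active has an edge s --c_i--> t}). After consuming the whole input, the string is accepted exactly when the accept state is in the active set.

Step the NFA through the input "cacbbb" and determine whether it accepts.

S₀ = ε-closure({0}) = {0,2,4,6,8}
'c' @ 1: {1,3}  (accept∈set)
'a' @ 2: {}  — state set empty
rest 'cbbb' ignored (set empty)
final: {}; accept 1 not in set

Answer: REJECT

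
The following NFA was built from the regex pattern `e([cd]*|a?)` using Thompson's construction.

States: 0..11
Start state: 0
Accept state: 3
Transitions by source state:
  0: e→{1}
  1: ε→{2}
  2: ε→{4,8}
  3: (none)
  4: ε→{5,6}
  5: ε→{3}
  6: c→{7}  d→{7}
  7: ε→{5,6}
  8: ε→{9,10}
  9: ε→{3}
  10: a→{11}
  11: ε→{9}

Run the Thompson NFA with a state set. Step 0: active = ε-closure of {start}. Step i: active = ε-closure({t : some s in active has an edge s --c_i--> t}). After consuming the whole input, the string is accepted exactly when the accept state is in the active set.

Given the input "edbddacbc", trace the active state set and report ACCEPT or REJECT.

initial (ε-close {0}): {0}
'e' @ 1: {1,2,3,4,5,6,8,9,10}  [accepting]
'd' @ 2: {3,5,6,7}  [accepting]
'b' @ 3: {}  — no active states
rest 'ddacbc' ignored (set empty)
end set {} — state 3 not in

Answer: REJECT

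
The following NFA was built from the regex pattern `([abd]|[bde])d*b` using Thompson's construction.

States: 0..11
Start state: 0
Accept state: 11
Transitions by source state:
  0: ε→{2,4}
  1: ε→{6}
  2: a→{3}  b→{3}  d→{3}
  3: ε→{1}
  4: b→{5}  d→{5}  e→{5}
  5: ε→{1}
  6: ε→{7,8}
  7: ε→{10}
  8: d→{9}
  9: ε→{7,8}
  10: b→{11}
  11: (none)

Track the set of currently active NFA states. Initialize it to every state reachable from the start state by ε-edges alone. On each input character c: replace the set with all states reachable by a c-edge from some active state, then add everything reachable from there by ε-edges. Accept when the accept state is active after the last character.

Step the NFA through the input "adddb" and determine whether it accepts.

Answer: ACCEPT

Steps:
start: ε-closure({0}) = {0,2,4}
'a' @ 1: {1,3,6,7,8,10}
'd' @ 2: {7,8,9,10}
'd' @ 3: {7,8,9,10}
'd' @ 4: {7,8,9,10}
'b' @ 5: {11}  [accepting]
end set {11} — state 11 in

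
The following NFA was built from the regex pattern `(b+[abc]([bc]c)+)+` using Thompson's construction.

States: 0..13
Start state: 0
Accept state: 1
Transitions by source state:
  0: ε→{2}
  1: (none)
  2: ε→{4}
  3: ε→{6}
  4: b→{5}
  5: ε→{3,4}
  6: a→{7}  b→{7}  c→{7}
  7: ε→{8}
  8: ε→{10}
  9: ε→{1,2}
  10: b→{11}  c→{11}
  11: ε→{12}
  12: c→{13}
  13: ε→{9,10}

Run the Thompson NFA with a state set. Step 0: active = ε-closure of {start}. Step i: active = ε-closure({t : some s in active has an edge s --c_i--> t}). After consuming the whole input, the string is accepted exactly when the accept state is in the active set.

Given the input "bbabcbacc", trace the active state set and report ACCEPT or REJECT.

Answer: ACCEPT

Derivation:
initial (ε-close {0}): {0,2,4}
'b' @ 1: {3,4,5,6}
'b' @ 2: {3,4,5,6,7,8,10}
'a' @ 3: {7,8,10}
'b' @ 4: {11,12}
'c' @ 5: {1,2,4,9,10,13}  ✓accept
'b' @ 6: {3,4,5,6,11,12}
'a' @ 7: {7,8,10}
'c' @ 8: {11,12}
'c' @ 9: {1,2,4,9,10,13}  ✓accept
end set {1,2,4,9,10,13} — state 1 in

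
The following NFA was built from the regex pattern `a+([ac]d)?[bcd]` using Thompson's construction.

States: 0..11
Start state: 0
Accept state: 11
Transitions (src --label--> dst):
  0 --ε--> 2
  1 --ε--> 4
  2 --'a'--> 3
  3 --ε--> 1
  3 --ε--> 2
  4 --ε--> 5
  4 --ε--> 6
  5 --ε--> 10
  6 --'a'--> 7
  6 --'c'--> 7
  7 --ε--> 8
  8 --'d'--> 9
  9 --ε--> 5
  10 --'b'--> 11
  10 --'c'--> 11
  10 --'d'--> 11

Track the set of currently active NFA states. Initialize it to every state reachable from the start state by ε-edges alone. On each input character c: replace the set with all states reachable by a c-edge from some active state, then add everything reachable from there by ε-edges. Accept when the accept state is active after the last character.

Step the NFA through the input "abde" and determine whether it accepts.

Answer: REJECT

Steps:
initial (ε-close {0}): {0,2}
'a' @ 1: {1,2,3,4,5,6,10}
'b' @ 2: {11}  ✓accept
'd' @ 3: {}  — no active states
rest 'e' ignored (set empty)
final: {}; accept 11 not in set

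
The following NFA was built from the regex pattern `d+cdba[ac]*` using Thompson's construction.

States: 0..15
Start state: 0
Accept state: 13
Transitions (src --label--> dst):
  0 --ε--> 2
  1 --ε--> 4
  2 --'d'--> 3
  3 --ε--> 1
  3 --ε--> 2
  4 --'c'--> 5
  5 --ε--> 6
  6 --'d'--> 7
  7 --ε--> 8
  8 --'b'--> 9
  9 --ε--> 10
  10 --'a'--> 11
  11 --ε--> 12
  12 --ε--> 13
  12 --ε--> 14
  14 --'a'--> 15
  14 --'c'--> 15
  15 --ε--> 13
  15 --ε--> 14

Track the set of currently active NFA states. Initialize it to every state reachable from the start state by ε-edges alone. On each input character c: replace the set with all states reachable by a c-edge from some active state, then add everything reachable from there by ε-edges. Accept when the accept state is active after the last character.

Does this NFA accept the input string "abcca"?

start: ε-closure({0}) = {0,2}
'a' @ 1: {}  — no active states
rest 'bcca' ignored (set empty)
final: {}; accept 13 not in set

Answer: REJECT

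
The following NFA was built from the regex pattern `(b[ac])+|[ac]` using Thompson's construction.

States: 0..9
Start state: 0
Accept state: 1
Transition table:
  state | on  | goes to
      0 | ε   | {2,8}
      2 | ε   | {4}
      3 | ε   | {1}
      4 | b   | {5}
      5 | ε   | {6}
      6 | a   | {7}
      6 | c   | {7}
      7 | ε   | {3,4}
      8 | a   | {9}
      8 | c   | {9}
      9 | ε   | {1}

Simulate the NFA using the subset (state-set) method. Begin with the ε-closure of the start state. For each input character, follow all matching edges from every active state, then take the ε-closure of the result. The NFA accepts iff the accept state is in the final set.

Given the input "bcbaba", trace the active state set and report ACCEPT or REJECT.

Answer: ACCEPT

Trace:
S₀ = ε-closure({0}) = {0,2,4,8}
'b' @ 1: {5,6}
'c' @ 2: {1,3,4,7}  (accept∈set)
'b' @ 3: {5,6}
'a' @ 4: {1,3,4,7}  (accept∈set)
'b' @ 5: {5,6}
'a' @ 6: {1,3,4,7}  (accept∈set)
end set {1,3,4,7} — state 1 in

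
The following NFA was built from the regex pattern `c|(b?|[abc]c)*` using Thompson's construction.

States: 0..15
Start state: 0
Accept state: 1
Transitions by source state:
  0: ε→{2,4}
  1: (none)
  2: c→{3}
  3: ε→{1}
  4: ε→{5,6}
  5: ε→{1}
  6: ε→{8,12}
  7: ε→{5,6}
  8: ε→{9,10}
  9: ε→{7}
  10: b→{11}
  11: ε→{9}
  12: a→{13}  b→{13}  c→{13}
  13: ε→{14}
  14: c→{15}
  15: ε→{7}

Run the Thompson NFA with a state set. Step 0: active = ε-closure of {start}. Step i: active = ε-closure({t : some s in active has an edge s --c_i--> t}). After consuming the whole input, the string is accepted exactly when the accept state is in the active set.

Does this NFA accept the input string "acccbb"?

Answer: ACCEPT

Trace:
initial (ε-close {0}): {0,1,2,4,5,6,7,8,9,10,12}
'a' @ 1: {13,14}
'c' @ 2: {1,5,6,7,8,9,10,12,15}  (accept∈set)
'c' @ 3: {13,14}
'c' @ 4: {1,5,6,7,8,9,10,12,15}  (accept∈set)
'b' @ 5: {1,5,6,7,8,9,10,11,12,13,14}  (accept∈set)
'b' @ 6: {1,5,6,7,8,9,10,11,12,13,14}  (accept∈set)
final: {1,5,6,7,8,9,10,11,12,13,14}; accept 1 in set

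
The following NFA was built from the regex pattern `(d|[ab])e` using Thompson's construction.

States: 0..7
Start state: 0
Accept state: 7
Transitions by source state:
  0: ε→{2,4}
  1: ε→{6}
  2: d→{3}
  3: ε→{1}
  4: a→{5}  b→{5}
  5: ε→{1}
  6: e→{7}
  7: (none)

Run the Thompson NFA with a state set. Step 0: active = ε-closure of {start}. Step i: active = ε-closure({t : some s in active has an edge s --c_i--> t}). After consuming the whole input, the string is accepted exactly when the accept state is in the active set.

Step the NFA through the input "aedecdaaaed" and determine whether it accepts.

start: ε-closure({0}) = {0,2,4}
'a' @ 1: {1,5,6}
'e' @ 2: {7}  (accept∈set)
'd' @ 3: {}  — state set empty
rest 'ecdaaaed' ignored (set empty)
after full input: {}  (accept=7 not in)

Answer: REJECT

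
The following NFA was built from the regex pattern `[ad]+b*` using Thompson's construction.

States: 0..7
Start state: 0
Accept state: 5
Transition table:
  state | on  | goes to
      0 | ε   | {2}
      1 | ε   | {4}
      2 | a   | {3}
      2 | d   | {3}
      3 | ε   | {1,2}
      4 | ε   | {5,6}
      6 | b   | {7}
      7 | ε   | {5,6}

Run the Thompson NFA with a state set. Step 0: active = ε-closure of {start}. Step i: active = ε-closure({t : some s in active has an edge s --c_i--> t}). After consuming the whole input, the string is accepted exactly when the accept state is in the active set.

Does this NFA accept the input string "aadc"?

Answer: REJECT

Derivation:
initial (ε-close {0}): {0,2}
'a' @ 1: {1,2,3,4,5,6}  ✓accept
'a' @ 2: {1,2,3,4,5,6}  ✓accept
'd' @ 3: {1,2,3,4,5,6}  ✓accept
'c' @ 4: {}  — dead — no transitions
after full input: {}  (accept=5 not in)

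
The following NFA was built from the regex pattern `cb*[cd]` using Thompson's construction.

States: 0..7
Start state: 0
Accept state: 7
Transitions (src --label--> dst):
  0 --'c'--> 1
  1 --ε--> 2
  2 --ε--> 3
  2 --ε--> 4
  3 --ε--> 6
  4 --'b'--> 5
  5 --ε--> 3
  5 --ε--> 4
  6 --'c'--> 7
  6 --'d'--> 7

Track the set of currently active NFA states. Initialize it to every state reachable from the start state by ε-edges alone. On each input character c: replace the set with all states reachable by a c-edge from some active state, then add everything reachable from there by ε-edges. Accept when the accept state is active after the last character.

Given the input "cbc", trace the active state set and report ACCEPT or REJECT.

Answer: ACCEPT

Steps:
start: ε-closure({0}) = {0}
'c' @ 1: {1,2,3,4,6}
'b' @ 2: {3,4,5,6}
'c' @ 3: {7}  ✓accept
final: {7}; accept 7 in set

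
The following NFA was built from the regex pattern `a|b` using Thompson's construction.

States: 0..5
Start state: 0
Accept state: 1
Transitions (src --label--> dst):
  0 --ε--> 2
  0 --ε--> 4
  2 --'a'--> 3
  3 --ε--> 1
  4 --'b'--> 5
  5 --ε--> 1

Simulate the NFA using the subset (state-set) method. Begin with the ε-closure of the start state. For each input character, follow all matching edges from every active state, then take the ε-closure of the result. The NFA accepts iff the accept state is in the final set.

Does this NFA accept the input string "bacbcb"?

Answer: REJECT

Trace:
S₀ = ε-closure({0}) = {0,2,4}
'b' @ 1: {1,5}  (accept∈set)
'a' @ 2: {}  — dead — no transitions
rest 'cbcb' ignored (set empty)
final: {}; accept 1 not in set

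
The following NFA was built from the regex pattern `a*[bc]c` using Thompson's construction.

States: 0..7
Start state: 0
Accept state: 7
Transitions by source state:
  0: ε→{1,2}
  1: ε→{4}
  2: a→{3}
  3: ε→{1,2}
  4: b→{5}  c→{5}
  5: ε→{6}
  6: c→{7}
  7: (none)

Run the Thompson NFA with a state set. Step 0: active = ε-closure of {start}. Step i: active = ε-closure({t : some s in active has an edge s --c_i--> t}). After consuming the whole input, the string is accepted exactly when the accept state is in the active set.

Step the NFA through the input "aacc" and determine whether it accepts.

Answer: ACCEPT

Trace:
S₀ = ε-closure({0}) = {0,1,2,4}
'a' @ 1: {1,2,3,4}
'a' @ 2: {1,2,3,4}
'c' @ 3: {5,6}
'c' @ 4: {7}  (accept∈set)
after full input: {7}  (accept=7 in)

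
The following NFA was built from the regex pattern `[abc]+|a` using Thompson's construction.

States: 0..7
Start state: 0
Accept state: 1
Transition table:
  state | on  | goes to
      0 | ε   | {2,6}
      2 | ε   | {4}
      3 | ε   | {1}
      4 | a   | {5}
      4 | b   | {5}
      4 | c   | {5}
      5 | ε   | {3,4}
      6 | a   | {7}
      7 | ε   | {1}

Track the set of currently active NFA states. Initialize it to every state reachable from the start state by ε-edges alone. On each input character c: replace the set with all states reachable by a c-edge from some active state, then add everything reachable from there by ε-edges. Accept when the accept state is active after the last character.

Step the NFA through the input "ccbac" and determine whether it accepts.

Answer: ACCEPT

Steps:
start: ε-closure({0}) = {0,2,4,6}
'c' @ 1: {1,3,4,5}  [accepting]
'c' @ 2: {1,3,4,5}  [accepting]
'b' @ 3: {1,3,4,5}  [accepting]
'a' @ 4: {1,3,4,5}  [accepting]
'c' @ 5: {1,3,4,5}  [accepting]
final: {1,3,4,5}; accept 1 in set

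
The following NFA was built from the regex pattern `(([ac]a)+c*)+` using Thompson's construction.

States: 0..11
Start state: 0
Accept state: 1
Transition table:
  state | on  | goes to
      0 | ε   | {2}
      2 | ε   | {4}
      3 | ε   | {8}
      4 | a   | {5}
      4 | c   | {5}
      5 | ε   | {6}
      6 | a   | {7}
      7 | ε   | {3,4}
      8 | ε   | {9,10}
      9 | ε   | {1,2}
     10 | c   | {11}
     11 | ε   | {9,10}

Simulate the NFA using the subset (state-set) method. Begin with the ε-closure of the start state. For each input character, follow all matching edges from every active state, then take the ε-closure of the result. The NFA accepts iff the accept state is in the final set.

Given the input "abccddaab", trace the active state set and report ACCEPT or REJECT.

Answer: REJECT

Derivation:
initial (ε-close {0}): {0,2,4}
'a' @ 1: {5,6}
'b' @ 2: {}  — state set empty
rest 'ccddaab' ignored (set empty)
final: {}; accept 1 not in set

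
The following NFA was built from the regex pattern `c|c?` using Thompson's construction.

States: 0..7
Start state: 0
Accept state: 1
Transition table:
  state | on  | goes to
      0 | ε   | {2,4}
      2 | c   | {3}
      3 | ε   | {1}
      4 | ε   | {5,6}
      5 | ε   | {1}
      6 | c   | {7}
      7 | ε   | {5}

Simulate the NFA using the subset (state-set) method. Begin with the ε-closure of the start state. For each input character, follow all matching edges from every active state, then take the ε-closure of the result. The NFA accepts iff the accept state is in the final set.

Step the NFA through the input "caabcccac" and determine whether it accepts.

S₀ = ε-closure({0}) = {0,1,2,4,5,6}
'c' @ 1: {1,3,5,7}  (accept∈set)
'a' @ 2: {}  — state set empty
rest 'abcccac' ignored (set empty)
after full input: {}  (accept=1 not in)

Answer: REJECT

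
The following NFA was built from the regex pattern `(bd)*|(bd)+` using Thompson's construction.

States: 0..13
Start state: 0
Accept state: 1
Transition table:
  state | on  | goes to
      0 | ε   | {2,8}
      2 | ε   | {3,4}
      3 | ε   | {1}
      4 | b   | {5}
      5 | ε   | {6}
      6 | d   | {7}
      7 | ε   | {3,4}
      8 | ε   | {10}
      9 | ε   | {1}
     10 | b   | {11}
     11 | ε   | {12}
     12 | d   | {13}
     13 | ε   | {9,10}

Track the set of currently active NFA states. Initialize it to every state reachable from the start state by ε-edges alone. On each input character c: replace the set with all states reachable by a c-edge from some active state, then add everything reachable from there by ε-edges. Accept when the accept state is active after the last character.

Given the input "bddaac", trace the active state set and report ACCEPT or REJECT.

initial (ε-close {0}): {0,1,2,3,4,8,10}
'b' @ 1: {5,6,11,12}
'd' @ 2: {1,3,4,7,9,10,13}  ✓accept
'd' @ 3: {}  — no active states
rest 'aac' ignored (set empty)
end set {} — state 1 not in

Answer: REJECT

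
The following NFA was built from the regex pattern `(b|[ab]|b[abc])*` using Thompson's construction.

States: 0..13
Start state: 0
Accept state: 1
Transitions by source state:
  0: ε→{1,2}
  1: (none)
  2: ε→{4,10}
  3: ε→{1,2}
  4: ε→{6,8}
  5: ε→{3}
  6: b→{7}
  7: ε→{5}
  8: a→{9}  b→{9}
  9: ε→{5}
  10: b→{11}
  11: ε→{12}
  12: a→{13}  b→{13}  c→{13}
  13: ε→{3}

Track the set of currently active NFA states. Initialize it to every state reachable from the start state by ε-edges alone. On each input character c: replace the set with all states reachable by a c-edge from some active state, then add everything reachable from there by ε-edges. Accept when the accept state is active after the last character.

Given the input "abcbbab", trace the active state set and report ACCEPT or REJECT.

start: ε-closure({0}) = {0,1,2,4,6,8,10}
'a' @ 1: {1,2,3,4,5,6,8,9,10}  (accept∈set)
'b' @ 2: {1,2,3,4,5,6,7,8,9,10,11,12}  (accept∈set)
'c' @ 3: {1,2,3,4,6,8,10,13}  (accept∈set)
'b' @ 4: {1,2,3,4,5,6,7,8,9,10,11,12}  (accept∈set)
'b' @ 5: {1,2,3,4,5,6,7,8,9,10,11,12,13}  (accept∈set)
'a' @ 6: {1,2,3,4,5,6,8,9,10,13}  (accept∈set)
'b' @ 7: {1,2,3,4,5,6,7,8,9,10,11,12}  (accept∈set)
end set {1,2,3,4,5,6,7,8,9,10,11,12} — state 1 in

Answer: ACCEPT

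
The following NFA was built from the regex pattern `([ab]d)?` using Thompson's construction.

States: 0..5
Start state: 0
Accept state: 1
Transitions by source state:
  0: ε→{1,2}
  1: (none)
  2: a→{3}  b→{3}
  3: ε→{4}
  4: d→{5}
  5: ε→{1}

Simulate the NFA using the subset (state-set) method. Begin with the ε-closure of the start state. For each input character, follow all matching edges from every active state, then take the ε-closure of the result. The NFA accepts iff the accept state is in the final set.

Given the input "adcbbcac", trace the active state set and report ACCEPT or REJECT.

S₀ = ε-closure({0}) = {0,1,2}
'a' @ 1: {3,4}
'd' @ 2: {1,5}  ✓accept
'c' @ 3: {}  — dead — no transitions
rest 'bbcac' ignored (set empty)
final: {}; accept 1 not in set

Answer: REJECT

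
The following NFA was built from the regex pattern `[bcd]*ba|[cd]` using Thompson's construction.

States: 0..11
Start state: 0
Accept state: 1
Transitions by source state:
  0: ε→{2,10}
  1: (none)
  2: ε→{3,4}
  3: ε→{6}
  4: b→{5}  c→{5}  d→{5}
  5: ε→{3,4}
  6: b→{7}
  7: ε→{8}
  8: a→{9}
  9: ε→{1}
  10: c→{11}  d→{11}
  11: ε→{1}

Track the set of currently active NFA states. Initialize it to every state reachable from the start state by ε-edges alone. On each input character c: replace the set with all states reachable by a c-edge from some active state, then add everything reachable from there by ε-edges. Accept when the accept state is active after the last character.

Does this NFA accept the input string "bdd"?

S₀ = ε-closure({0}) = {0,2,3,4,6,10}
'b' @ 1: {3,4,5,6,7,8}
'd' @ 2: {3,4,5,6}
'd' @ 3: {3,4,5,6}
after full input: {3,4,5,6}  (accept=1 not in)

Answer: REJECT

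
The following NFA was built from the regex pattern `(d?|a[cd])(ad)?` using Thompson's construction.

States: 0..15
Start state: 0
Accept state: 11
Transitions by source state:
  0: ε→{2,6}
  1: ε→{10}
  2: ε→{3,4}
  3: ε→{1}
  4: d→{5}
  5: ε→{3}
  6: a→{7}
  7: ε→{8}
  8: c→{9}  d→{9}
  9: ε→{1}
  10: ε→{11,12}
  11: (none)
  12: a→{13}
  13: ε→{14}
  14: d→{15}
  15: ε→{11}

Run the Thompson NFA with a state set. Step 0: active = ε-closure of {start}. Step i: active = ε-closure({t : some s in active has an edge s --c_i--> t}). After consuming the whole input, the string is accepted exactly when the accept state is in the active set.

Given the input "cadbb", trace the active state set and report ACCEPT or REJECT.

Answer: REJECT

Steps:
initial (ε-close {0}): {0,1,2,3,4,6,10,11,12}
'c' @ 1: {}  — state set empty
rest 'adbb' ignored (set empty)
end set {} — state 11 not in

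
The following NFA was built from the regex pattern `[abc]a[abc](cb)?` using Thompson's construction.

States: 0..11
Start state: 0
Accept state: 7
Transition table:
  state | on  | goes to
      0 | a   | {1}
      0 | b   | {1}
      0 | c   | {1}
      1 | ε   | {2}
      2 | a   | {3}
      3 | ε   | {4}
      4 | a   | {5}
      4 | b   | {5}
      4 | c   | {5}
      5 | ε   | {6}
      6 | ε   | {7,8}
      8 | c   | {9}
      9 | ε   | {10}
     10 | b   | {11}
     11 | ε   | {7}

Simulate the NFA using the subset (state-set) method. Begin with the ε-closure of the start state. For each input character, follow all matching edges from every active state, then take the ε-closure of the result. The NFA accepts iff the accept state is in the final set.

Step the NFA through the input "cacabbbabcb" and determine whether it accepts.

Answer: REJECT

Steps:
start: ε-closure({0}) = {0}
'c' @ 1: {1,2}
'a' @ 2: {3,4}
'c' @ 3: {5,6,7,8}  (accept∈set)
'a' @ 4: {}  — no active states
rest 'bbbabcb' ignored (set empty)
final: {}; accept 7 not in set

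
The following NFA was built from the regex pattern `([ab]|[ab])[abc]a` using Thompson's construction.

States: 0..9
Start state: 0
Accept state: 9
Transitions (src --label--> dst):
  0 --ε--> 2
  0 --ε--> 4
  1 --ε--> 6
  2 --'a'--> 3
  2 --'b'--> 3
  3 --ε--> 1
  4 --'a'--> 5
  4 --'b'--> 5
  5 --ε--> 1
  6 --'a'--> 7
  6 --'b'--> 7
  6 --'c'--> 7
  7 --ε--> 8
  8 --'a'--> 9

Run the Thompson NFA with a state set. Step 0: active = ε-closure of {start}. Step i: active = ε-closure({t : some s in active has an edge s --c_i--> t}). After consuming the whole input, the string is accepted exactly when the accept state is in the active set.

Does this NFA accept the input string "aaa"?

start: ε-closure({0}) = {0,2,4}
'a' @ 1: {1,3,5,6}
'a' @ 2: {7,8}
'a' @ 3: {9}  ✓accept
final: {9}; accept 9 in set

Answer: ACCEPT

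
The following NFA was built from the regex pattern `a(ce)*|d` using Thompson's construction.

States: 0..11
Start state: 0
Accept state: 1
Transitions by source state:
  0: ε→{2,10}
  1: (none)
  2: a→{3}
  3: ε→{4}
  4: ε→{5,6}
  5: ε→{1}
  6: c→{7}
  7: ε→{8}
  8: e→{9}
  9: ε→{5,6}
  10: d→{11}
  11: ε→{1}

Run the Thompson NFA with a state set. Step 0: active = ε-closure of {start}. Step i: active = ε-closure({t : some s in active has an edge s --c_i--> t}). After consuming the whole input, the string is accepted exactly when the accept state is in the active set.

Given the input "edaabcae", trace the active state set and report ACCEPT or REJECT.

Answer: REJECT

Derivation:
start: ε-closure({0}) = {0,2,10}
'e' @ 1: {}  — no active states
rest 'daabcae' ignored (set empty)
end set {} — state 1 not in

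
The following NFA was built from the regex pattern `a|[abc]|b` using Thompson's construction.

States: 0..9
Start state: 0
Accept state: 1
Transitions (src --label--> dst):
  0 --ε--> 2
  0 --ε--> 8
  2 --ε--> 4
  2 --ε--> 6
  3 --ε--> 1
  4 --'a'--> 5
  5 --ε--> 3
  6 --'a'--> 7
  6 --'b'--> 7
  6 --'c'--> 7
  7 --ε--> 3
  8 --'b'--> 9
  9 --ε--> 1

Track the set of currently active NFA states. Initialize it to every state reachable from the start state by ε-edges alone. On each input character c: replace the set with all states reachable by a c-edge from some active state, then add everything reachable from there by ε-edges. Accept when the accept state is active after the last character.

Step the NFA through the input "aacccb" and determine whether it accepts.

Answer: REJECT

Trace:
initial (ε-close {0}): {0,2,4,6,8}
'a' @ 1: {1,3,5,7}  (accept∈set)
'a' @ 2: {}  — no active states
rest 'cccb' ignored (set empty)
end set {} — state 1 not in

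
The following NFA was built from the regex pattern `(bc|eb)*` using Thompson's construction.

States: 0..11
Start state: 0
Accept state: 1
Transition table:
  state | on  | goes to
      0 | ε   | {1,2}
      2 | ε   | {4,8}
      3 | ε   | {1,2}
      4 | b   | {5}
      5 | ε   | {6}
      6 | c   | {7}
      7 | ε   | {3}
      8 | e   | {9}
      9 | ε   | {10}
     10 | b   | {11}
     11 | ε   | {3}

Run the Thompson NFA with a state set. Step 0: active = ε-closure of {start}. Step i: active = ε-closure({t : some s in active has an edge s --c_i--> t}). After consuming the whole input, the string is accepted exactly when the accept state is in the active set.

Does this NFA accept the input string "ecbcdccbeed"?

Answer: REJECT

Derivation:
S₀ = ε-closure({0}) = {0,1,2,4,8}
'e' @ 1: {9,10}
'c' @ 2: {}  — state set empty
rest 'bcdccbeed' ignored (set empty)
after full input: {}  (accept=1 not in)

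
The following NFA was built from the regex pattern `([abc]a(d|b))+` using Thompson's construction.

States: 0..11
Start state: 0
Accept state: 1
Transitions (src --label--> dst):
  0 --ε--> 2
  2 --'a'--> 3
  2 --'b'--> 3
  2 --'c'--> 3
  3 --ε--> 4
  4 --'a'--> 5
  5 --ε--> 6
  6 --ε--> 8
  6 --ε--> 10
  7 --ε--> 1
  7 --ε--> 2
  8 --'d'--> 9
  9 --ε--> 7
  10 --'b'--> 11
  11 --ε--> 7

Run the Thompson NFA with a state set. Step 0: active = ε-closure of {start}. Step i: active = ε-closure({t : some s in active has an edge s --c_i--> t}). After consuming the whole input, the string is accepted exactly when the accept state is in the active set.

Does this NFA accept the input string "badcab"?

initial (ε-close {0}): {0,2}
'b' @ 1: {3,4}
'a' @ 2: {5,6,8,10}
'd' @ 3: {1,2,7,9}  ✓accept
'c' @ 4: {3,4}
'a' @ 5: {5,6,8,10}
'b' @ 6: {1,2,7,11}  ✓accept
final: {1,2,7,11}; accept 1 in set

Answer: ACCEPT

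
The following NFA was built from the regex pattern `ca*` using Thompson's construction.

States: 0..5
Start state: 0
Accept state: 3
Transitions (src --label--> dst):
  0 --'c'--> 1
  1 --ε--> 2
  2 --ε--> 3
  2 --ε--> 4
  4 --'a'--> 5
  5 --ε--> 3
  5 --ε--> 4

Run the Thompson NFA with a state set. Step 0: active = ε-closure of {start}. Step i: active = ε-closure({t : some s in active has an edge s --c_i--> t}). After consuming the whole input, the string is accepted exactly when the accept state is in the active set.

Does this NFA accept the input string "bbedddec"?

initial (ε-close {0}): {0}
'b' @ 1: {}  — no active states
rest 'bedddec' ignored (set empty)
final: {}; accept 3 not in set

Answer: REJECT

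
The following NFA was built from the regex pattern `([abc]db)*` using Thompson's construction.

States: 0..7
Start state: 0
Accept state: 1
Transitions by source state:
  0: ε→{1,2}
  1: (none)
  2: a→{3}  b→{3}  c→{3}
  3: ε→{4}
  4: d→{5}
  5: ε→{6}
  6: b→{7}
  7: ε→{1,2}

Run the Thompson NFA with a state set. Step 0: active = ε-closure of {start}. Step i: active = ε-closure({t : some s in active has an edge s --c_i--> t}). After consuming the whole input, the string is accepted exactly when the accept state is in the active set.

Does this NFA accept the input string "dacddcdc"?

Answer: REJECT

Trace:
S₀ = ε-closure({0}) = {0,1,2}
'd' @ 1: {}  — no active states
rest 'acddcdc' ignored (set empty)
final: {}; accept 1 not in set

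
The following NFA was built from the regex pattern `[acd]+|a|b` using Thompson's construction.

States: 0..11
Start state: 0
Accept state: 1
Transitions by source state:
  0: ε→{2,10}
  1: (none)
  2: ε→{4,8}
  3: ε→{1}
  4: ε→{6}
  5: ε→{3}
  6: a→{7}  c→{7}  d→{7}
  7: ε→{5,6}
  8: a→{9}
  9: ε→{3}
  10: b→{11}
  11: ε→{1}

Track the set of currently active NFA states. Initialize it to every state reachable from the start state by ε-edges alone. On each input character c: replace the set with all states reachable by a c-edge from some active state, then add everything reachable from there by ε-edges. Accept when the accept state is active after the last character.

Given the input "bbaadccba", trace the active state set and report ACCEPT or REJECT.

Answer: REJECT

Steps:
S₀ = ε-closure({0}) = {0,2,4,6,8,10}
'b' @ 1: {1,11}  ✓accept
'b' @ 2: {}  — state set empty
rest 'aadccba' ignored (set empty)
end set {} — state 1 not in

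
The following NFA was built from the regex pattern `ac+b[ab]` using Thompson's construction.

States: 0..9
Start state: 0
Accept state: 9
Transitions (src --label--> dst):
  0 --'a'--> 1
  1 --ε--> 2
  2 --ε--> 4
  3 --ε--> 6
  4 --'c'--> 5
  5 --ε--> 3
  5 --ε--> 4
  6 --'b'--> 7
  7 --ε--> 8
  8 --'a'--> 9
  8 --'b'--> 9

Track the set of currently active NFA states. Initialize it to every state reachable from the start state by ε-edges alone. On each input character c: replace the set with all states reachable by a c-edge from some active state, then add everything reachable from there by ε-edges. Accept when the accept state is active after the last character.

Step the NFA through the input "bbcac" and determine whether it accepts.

S₀ = ε-closure({0}) = {0}
'b' @ 1: {}  — state set empty
rest 'bcac' ignored (set empty)
final: {}; accept 9 not in set

Answer: REJECT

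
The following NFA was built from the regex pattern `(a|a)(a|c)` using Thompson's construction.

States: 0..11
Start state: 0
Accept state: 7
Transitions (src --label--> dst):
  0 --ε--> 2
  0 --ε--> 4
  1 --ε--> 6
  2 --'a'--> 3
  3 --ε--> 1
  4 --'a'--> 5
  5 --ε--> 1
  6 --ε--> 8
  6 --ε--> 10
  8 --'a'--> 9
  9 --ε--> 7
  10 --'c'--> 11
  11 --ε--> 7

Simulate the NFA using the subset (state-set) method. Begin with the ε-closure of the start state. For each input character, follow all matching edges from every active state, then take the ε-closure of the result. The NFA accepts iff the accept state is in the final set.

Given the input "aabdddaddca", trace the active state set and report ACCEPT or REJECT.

Answer: REJECT

Derivation:
initial (ε-close {0}): {0,2,4}
'a' @ 1: {1,3,5,6,8,10}
'a' @ 2: {7,9}  [accepting]
'b' @ 3: {}  — state set empty
rest 'dddaddca' ignored (set empty)
end set {} — state 7 not in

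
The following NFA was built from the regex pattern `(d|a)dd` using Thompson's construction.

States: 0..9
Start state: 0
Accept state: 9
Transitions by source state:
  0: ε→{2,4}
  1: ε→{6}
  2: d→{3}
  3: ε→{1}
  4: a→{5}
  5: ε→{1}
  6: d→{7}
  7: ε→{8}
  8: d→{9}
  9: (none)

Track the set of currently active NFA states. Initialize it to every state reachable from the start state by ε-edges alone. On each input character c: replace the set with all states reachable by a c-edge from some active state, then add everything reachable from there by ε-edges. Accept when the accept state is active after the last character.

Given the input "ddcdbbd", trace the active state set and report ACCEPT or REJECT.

S₀ = ε-closure({0}) = {0,2,4}
'd' @ 1: {1,3,6}
'd' @ 2: {7,8}
'c' @ 3: {}  — state set empty
rest 'dbbd' ignored (set empty)
final: {}; accept 9 not in set

Answer: REJECT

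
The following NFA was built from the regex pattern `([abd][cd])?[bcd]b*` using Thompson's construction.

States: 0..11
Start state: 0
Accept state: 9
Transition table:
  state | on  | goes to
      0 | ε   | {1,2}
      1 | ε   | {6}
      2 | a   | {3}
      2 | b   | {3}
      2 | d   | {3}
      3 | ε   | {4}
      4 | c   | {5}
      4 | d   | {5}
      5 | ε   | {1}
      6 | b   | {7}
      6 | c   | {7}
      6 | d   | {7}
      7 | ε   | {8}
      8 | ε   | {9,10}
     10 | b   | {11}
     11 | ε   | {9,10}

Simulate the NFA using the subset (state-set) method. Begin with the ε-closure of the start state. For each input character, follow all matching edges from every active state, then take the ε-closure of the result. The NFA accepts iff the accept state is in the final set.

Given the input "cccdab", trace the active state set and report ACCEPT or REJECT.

start: ε-closure({0}) = {0,1,2,6}
'c' @ 1: {7,8,9,10}  [accepting]
'c' @ 2: {}  — no active states
rest 'cdab' ignored (set empty)
after full input: {}  (accept=9 not in)

Answer: REJECT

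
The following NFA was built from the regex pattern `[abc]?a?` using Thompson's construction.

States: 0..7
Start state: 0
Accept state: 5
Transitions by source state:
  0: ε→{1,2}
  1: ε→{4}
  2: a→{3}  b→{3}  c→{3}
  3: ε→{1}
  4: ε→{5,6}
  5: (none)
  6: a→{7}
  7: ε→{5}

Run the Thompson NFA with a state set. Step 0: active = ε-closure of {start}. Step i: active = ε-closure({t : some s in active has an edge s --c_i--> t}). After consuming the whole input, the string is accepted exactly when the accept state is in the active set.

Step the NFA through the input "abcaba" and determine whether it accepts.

start: ε-closure({0}) = {0,1,2,4,5,6}
'a' @ 1: {1,3,4,5,6,7}  ✓accept
'b' @ 2: {}  — dead — no transitions
rest 'caba' ignored (set empty)
final: {}; accept 5 not in set

Answer: REJECT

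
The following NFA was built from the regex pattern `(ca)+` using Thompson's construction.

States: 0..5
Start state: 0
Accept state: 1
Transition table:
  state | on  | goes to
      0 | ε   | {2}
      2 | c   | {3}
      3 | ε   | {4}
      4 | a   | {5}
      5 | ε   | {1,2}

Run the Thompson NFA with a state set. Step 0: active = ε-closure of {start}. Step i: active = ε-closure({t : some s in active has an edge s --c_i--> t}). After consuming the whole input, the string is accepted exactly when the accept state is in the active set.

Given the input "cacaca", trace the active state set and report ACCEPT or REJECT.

S₀ = ε-closure({0}) = {0,2}
'c' @ 1: {3,4}
'a' @ 2: {1,2,5}  (accept∈set)
'c' @ 3: {3,4}
'a' @ 4: {1,2,5}  (accept∈set)
'c' @ 5: {3,4}
'a' @ 6: {1,2,5}  (accept∈set)
end set {1,2,5} — state 1 in

Answer: ACCEPT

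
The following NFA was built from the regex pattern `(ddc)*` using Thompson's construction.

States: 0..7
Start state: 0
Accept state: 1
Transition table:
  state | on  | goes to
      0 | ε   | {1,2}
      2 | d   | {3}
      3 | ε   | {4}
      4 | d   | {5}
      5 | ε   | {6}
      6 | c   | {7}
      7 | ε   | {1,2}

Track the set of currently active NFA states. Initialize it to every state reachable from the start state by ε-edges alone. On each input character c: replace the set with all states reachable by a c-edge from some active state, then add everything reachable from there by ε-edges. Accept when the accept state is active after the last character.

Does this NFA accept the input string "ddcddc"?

S₀ = ε-closure({0}) = {0,1,2}
'd' @ 1: {3,4}
'd' @ 2: {5,6}
'c' @ 3: {1,2,7}  ✓accept
'd' @ 4: {3,4}
'd' @ 5: {5,6}
'c' @ 6: {1,2,7}  ✓accept
after full input: {1,2,7}  (accept=1 in)

Answer: ACCEPT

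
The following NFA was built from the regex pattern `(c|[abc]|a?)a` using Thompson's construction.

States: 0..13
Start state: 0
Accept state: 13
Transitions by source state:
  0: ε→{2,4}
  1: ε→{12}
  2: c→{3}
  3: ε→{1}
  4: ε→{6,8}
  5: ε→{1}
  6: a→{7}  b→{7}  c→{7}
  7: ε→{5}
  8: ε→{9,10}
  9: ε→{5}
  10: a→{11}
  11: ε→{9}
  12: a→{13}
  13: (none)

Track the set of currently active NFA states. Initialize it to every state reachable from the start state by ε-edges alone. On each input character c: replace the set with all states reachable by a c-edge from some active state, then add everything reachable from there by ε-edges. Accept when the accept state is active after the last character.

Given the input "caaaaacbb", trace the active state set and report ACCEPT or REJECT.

initial (ε-close {0}): {0,1,2,4,5,6,8,9,10,12}
'c' @ 1: {1,3,5,7,12}
'a' @ 2: {13}  [accepting]
'a' @ 3: {}  — no active states
rest 'aaacbb' ignored (set empty)
after full input: {}  (accept=13 not in)

Answer: REJECT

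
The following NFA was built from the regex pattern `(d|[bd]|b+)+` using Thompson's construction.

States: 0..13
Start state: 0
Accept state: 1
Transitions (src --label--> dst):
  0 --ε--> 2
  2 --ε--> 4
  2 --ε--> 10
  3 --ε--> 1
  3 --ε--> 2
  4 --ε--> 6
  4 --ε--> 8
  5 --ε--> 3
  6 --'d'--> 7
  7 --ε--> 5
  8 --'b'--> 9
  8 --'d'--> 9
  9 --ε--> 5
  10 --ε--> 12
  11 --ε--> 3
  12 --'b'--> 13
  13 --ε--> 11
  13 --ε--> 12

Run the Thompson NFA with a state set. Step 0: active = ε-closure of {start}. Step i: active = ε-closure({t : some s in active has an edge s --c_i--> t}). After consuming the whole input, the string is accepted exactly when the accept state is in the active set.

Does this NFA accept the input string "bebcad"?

start: ε-closure({0}) = {0,2,4,6,8,10,12}
'b' @ 1: {1,2,3,4,5,6,8,9,10,11,12,13}  ✓accept
'e' @ 2: {}  — no active states
rest 'bcad' ignored (set empty)
final: {}; accept 1 not in set

Answer: REJECT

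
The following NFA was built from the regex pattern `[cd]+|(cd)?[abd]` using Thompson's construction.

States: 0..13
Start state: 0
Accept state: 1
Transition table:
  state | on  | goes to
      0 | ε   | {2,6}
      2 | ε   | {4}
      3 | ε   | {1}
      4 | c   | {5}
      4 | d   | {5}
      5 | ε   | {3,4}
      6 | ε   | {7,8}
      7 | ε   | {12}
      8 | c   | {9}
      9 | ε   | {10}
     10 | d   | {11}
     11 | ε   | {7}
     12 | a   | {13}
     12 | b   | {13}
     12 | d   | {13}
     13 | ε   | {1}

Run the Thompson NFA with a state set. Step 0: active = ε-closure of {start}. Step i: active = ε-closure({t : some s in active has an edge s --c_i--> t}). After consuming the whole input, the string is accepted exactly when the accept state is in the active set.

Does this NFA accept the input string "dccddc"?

Answer: ACCEPT

Steps:
S₀ = ε-closure({0}) = {0,2,4,6,7,8,12}
'd' @ 1: {1,3,4,5,13}  (accept∈set)
'c' @ 2: {1,3,4,5}  (accept∈set)
'c' @ 3: {1,3,4,5}  (accept∈set)
'd' @ 4: {1,3,4,5}  (accept∈set)
'd' @ 5: {1,3,4,5}  (accept∈set)
'c' @ 6: {1,3,4,5}  (accept∈set)
after full input: {1,3,4,5}  (accept=1 in)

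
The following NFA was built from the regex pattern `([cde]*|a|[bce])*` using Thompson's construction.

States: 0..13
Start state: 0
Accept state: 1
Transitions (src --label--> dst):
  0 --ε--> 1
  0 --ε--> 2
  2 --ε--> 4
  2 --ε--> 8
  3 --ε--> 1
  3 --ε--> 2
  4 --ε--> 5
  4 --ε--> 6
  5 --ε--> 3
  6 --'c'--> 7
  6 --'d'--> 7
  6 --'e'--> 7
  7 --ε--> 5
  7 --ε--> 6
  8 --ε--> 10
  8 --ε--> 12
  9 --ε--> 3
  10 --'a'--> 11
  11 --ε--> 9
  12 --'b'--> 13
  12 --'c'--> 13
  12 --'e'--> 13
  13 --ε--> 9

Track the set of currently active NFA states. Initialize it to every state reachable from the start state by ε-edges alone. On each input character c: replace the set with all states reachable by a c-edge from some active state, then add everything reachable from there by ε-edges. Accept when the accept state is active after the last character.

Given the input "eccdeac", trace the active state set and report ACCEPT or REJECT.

initial (ε-close {0}): {0,1,2,3,4,5,6,8,10,12}
'e' @ 1: {1,2,3,4,5,6,7,8,9,10,12,13}  [accepting]
'c' @ 2: {1,2,3,4,5,6,7,8,9,10,12,13}  [accepting]
'c' @ 3: {1,2,3,4,5,6,7,8,9,10,12,13}  [accepting]
'd' @ 4: {1,2,3,4,5,6,7,8,10,12}  [accepting]
'e' @ 5: {1,2,3,4,5,6,7,8,9,10,12,13}  [accepting]
'a' @ 6: {1,2,3,4,5,6,8,9,10,11,12}  [accepting]
'c' @ 7: {1,2,3,4,5,6,7,8,9,10,12,13}  [accepting]
after full input: {1,2,3,4,5,6,7,8,9,10,12,13}  (accept=1 in)

Answer: ACCEPT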